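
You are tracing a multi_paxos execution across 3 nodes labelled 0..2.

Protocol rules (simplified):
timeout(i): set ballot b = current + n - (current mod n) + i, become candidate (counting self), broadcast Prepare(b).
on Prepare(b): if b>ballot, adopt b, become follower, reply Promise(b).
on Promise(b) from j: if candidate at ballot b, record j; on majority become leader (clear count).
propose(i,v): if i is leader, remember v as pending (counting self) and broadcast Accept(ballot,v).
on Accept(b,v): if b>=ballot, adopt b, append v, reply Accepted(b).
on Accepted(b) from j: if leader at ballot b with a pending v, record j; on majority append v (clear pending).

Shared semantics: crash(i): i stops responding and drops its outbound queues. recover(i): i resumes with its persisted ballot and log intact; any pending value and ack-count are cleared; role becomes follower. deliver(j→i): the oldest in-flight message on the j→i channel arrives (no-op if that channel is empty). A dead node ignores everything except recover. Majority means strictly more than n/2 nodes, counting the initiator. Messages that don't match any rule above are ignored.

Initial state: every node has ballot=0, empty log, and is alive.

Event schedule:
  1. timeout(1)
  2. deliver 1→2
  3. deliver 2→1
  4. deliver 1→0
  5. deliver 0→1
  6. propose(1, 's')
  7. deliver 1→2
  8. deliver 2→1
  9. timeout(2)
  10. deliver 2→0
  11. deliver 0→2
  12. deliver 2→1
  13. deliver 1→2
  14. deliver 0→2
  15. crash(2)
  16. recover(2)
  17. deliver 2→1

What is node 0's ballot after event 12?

8

after 1 — timeout(1): n1:cand/b4/[-]
after 2 — deliver 1→2: n2:foll/b4/[-]
after 3 — deliver 2→1: n1:lead/b4/[-]
after 4 — deliver 1→0: n0:foll/b4/[-]
after 5 — deliver 0→1: ·
after 6 — propose(1,'s'): ·
after 7 — deliver 1→2: n2:foll/b4/[s]
after 8 — deliver 2→1: n1:lead/b4/[s]
after 9 — timeout(2): n2:cand/b8/[s]
after 10 — deliver 2→0: n0:foll/b8/[-]
after 11 — deliver 0→2: n2:lead/b8/[s]
after 12 — deliver 2→1: n1:foll/b8/[s]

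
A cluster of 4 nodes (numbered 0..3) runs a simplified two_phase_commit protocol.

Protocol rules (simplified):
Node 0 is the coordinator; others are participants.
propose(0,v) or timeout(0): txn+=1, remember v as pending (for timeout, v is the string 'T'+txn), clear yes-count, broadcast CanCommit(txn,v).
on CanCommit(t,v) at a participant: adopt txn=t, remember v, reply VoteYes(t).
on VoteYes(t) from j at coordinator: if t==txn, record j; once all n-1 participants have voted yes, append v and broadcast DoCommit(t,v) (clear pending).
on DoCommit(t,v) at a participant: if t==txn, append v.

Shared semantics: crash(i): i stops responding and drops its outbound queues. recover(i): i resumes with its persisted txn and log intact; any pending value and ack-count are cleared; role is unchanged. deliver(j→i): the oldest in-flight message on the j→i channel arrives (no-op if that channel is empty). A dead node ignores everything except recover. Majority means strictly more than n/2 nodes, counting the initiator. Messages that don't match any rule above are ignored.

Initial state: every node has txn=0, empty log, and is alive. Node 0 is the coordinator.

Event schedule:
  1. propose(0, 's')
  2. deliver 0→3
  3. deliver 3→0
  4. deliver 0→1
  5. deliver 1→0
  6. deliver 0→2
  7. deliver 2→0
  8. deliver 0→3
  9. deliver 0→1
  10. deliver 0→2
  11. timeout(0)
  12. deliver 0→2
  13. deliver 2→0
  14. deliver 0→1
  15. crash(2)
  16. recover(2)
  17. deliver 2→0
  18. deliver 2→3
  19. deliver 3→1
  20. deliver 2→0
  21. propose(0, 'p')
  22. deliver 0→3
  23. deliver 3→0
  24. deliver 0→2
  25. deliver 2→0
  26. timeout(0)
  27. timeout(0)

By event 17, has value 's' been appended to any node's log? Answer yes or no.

yes

1. propose(0,'s'):  <0:coor t1 ->
2. deliver 0→3:  <3:part t1 ->
3. deliver 3→0:  nop
4. deliver 0→1:  <1:part t1 ->
5. deliver 1→0:  nop
6. deliver 0→2:  <2:part t1 ->
7. deliver 2→0:  <0:coor t1 s>
8. deliver 0→3:  <3:part t1 s>
9. deliver 0→1:  <1:part t1 s>
10. deliver 0→2:  <2:part t1 s>
11. timeout(0):  <0:coor t2 s>
12. deliver 0→2:  <2:part t2 s>
13. deliver 2→0:  nop
14. deliver 0→1:  <1:part t2 s>
15. crash(2):  <2:✗part t2 s>
16. recover(2):  <2:part t2 s>
17. deliver 2→0:  nop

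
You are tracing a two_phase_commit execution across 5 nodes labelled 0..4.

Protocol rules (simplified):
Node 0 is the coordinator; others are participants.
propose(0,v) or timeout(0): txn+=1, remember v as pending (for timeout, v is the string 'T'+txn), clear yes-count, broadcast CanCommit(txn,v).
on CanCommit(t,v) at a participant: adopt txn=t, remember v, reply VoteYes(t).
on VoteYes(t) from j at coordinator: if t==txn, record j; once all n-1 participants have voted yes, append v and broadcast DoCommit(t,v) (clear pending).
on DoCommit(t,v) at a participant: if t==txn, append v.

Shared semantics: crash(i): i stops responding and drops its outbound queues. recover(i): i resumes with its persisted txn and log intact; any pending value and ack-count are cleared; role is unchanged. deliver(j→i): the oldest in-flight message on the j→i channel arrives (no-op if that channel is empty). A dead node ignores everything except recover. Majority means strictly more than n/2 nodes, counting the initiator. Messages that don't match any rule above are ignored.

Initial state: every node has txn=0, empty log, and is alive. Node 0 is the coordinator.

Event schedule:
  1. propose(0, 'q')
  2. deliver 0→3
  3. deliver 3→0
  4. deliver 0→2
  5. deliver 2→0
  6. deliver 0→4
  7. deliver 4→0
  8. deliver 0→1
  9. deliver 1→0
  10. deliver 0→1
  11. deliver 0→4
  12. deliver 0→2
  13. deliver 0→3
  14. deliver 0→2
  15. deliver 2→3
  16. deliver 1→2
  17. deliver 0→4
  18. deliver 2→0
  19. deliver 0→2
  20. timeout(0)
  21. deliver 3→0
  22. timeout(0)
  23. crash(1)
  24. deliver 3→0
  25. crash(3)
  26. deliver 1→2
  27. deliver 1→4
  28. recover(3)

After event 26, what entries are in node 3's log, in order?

[1] propose(0,'q') → N0(coor t1 [-])
[2] deliver 0→3 → N3(part t1 [-])
[3] deliver 3→0 → ∅
[4] deliver 0→2 → N2(part t1 [-])
[5] deliver 2→0 → ∅
[6] deliver 0→4 → N4(part t1 [-])
[7] deliver 4→0 → ∅
[8] deliver 0→1 → N1(part t1 [-])
[9] deliver 1→0 → N0(coor t1 [q])
[10] deliver 0→1 → N1(part t1 [q])
[11] deliver 0→4 → N4(part t1 [q])
[12] deliver 0→2 → N2(part t1 [q])
[13] deliver 0→3 → N3(part t1 [q])
[14] deliver 0→2 → ∅
[15] deliver 2→3 → ∅
[16] deliver 1→2 → ∅
[17] deliver 0→4 → ∅
[18] deliver 2→0 → ∅
[19] deliver 0→2 → ∅
[20] timeout(0) → N0(coor t2 [q])
[21] deliver 3→0 → ∅
[22] timeout(0) → N0(coor t3 [q])
[23] crash(1) → N1(✗part t1 [q])
[24] deliver 3→0 → ∅
[25] crash(3) → N3(✗part t1 [q])
[26] deliver 1→2 → ∅

q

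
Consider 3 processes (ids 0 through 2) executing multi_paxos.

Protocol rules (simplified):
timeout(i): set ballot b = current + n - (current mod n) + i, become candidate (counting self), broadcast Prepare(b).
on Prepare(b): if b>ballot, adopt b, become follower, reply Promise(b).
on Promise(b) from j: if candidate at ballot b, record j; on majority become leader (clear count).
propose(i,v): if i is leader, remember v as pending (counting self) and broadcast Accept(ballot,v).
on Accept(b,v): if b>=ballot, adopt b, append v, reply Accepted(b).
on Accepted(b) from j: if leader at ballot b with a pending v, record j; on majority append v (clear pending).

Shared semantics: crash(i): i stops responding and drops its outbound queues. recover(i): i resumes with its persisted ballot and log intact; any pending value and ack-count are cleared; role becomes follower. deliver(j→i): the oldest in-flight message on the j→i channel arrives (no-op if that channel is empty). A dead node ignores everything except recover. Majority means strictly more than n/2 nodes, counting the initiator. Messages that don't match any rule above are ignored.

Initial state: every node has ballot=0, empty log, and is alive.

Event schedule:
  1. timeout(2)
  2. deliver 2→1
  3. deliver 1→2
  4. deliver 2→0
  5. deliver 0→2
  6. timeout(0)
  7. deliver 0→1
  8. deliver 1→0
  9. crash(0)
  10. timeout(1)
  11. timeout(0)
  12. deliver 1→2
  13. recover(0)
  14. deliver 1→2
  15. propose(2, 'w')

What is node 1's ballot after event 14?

1. timeout(2):  <2:cand b5 ->
2. deliver 2→1:  <1:foll b5 ->
3. deliver 1→2:  <2:lead b5 ->
4. deliver 2→0:  <0:foll b5 ->
5. deliver 0→2:  nop
6. timeout(0):  <0:cand b6 ->
7. deliver 0→1:  <1:foll b6 ->
8. deliver 1→0:  <0:lead b6 ->
9. crash(0):  <0:✗lead b6 ->
10. timeout(1):  <1:cand b10 ->
11. timeout(0):  nop
12. deliver 1→2:  <2:foll b10 ->
13. recover(0):  <0:foll b6 ->
14. deliver 1→2:  nop

10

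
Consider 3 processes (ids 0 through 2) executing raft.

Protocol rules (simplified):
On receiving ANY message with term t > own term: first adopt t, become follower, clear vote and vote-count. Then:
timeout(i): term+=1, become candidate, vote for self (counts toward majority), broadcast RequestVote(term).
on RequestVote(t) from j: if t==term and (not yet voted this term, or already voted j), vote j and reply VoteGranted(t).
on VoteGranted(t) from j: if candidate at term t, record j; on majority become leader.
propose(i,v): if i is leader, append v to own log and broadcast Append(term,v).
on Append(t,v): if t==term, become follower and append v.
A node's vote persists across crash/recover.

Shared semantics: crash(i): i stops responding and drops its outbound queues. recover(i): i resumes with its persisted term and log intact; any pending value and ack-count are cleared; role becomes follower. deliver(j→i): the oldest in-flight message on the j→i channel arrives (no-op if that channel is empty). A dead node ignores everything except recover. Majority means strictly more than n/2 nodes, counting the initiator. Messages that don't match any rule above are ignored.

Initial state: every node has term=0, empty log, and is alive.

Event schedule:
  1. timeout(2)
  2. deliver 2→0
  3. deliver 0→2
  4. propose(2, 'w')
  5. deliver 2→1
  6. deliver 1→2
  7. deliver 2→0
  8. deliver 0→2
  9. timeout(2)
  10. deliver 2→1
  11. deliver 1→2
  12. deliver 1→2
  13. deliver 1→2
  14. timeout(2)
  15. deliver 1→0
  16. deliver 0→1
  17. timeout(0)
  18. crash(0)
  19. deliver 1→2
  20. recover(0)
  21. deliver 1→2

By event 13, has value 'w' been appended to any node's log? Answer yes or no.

yes

step 1 timeout(2): 2={cand,t=1,log=-}
step 2 deliver 2→0: 0={foll,t=1,log=-}
step 3 deliver 0→2: 2={lead,t=1,log=-}
step 4 propose(2,'w'): 2={lead,t=1,log=w}
step 5 deliver 2→1: 1={foll,t=1,log=-}
step 6 deliver 1→2: —
step 7 deliver 2→0: 0={foll,t=1,log=w}
step 8 deliver 0→2: —
step 9 timeout(2): 2={cand,t=2,log=w}
step 10 deliver 2→1: 1={foll,t=1,log=w}
step 11 deliver 1→2: —
step 12 deliver 1→2: —
step 13 deliver 1→2: —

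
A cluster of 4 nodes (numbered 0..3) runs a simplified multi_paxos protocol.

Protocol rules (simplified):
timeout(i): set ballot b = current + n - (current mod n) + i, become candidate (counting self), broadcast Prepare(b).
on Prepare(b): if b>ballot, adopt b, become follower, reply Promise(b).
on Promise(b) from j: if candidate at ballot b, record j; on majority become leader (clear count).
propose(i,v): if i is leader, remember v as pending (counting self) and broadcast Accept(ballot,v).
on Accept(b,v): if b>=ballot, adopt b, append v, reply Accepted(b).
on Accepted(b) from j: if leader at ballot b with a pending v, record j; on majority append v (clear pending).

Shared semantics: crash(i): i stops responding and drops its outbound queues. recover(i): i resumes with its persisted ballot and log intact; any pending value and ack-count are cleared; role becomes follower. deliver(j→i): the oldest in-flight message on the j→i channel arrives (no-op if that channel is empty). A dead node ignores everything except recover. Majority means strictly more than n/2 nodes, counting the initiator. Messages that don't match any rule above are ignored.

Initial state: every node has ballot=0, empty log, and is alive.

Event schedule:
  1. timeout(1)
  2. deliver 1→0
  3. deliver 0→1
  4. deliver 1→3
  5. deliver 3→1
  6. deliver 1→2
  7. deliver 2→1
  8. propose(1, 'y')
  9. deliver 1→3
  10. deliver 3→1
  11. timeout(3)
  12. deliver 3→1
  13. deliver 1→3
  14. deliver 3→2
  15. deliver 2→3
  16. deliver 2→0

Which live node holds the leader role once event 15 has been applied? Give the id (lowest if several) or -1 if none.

3

step 1 timeout(1): 1={cand,b=5,log=-}
step 2 deliver 1→0: 0={foll,b=5,log=-}
step 3 deliver 0→1: —
step 4 deliver 1→3: 3={foll,b=5,log=-}
step 5 deliver 3→1: 1={lead,b=5,log=-}
step 6 deliver 1→2: 2={foll,b=5,log=-}
step 7 deliver 2→1: —
step 8 propose(1,'y'): —
step 9 deliver 1→3: 3={foll,b=5,log=y}
step 10 deliver 3→1: —
step 11 timeout(3): 3={cand,b=11,log=y}
step 12 deliver 3→1: 1={foll,b=11,log=-}
step 13 deliver 1→3: —
step 14 deliver 3→2: 2={foll,b=11,log=-}
step 15 deliver 2→3: 3={lead,b=11,log=y}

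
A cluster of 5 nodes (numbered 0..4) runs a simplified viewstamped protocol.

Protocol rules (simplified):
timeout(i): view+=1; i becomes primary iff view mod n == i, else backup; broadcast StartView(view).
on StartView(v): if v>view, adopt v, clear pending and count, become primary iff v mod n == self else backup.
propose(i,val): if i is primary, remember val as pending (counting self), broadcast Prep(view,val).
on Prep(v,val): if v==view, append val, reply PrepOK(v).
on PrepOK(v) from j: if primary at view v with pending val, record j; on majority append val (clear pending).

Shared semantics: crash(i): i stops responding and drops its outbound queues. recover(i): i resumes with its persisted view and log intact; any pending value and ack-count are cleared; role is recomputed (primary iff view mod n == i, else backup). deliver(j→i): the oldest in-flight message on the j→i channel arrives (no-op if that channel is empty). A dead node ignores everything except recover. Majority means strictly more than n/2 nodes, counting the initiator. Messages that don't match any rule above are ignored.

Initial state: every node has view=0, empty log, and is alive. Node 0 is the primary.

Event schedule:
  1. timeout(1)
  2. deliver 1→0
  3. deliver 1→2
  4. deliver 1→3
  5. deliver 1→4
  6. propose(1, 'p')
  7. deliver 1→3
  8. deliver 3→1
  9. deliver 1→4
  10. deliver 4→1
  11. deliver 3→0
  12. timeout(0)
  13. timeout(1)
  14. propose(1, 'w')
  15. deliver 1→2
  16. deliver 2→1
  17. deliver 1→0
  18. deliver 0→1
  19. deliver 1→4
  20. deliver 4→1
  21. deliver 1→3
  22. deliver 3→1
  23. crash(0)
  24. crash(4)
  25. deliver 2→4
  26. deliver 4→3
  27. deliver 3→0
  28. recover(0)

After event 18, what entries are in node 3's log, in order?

p

e1 timeout(1): 1[prim,v=1,-]
e2 deliver 1→0: 0[back,v=1,-]
e3 deliver 1→2: 2[back,v=1,-]
e4 deliver 1→3: 3[back,v=1,-]
e5 deliver 1→4: 4[back,v=1,-]
e6 propose(1,'p'): ·
e7 deliver 1→3: 3[back,v=1,p]
e8 deliver 3→1: ·
e9 deliver 1→4: 4[back,v=1,p]
e10 deliver 4→1: 1[prim,v=1,p]
e11 deliver 3→0: ·
e12 timeout(0): 0[back,v=2,-]
e13 timeout(1): 1[back,v=2,p]
e14 propose(1,'w'): ·
e15 deliver 1→2: 2[back,v=1,p]
e16 deliver 2→1: ·
e17 deliver 1→0: ·
e18 deliver 0→1: ·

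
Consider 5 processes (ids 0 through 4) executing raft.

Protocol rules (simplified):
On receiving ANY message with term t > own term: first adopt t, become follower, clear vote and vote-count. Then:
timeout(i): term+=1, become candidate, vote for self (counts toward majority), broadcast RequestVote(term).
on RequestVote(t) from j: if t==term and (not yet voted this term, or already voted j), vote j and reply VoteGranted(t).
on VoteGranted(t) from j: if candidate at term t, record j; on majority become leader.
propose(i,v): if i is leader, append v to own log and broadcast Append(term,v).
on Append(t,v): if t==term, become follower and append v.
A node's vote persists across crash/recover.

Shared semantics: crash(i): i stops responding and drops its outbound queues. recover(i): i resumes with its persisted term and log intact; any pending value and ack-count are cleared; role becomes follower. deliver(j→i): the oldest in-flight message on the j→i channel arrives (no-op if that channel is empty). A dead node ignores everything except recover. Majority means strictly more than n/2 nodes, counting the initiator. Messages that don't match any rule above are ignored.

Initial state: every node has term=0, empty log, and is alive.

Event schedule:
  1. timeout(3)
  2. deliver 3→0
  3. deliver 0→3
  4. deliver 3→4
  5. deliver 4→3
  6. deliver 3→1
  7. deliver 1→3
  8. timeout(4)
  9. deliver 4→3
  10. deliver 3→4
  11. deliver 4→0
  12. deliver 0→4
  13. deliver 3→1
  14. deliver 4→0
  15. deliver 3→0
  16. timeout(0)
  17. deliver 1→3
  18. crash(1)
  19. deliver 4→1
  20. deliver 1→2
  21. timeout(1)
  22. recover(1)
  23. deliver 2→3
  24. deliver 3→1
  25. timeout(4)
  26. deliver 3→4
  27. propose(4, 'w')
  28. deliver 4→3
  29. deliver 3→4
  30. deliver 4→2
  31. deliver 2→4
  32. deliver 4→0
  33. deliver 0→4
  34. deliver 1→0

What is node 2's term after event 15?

e1 timeout(3): 3[cand,t=1,-]
e2 deliver 3→0: 0[foll,t=1,-]
e3 deliver 0→3: ·
e4 deliver 3→4: 4[foll,t=1,-]
e5 deliver 4→3: 3[lead,t=1,-]
e6 deliver 3→1: 1[foll,t=1,-]
e7 deliver 1→3: ·
e8 timeout(4): 4[cand,t=2,-]
e9 deliver 4→3: 3[foll,t=2,-]
e10 deliver 3→4: ·
e11 deliver 4→0: 0[foll,t=2,-]
e12 deliver 0→4: 4[lead,t=2,-]
e13 deliver 3→1: ·
e14 deliver 4→0: ·
e15 deliver 3→0: ·

0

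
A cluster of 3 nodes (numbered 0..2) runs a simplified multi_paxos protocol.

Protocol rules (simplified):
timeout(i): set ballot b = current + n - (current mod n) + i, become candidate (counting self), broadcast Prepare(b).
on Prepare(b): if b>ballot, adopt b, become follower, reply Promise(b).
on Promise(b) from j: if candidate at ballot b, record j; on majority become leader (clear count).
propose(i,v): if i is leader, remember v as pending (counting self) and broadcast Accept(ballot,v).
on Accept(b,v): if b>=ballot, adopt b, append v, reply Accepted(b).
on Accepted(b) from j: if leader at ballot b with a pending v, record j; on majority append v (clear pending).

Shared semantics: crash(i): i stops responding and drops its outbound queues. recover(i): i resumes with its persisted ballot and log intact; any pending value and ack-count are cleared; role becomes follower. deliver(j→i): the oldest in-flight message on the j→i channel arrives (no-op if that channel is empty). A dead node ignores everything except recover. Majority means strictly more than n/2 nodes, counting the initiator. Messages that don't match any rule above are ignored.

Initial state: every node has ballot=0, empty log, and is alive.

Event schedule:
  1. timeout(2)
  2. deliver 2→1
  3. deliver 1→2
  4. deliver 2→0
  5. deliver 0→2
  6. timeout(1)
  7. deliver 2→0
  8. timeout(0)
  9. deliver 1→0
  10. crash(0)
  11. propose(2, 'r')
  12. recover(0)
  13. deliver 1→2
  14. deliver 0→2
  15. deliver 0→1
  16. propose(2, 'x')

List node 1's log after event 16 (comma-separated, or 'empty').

empty

step 1 timeout(2): 2={cand,b=5,log=-}
step 2 deliver 2→1: 1={foll,b=5,log=-}
step 3 deliver 1→2: 2={lead,b=5,log=-}
step 4 deliver 2→0: 0={foll,b=5,log=-}
step 5 deliver 0→2: —
step 6 timeout(1): 1={cand,b=7,log=-}
step 7 deliver 2→0: —
step 8 timeout(0): 0={cand,b=6,log=-}
step 9 deliver 1→0: 0={foll,b=7,log=-}
step 10 crash(0): 0={✗foll,b=7,log=-}
step 11 propose(2,'r'): —
step 12 recover(0): 0={foll,b=7,log=-}
step 13 deliver 1→2: 2={foll,b=7,log=-}
step 14 deliver 0→2: —
step 15 deliver 0→1: —
step 16 propose(2,'x'): —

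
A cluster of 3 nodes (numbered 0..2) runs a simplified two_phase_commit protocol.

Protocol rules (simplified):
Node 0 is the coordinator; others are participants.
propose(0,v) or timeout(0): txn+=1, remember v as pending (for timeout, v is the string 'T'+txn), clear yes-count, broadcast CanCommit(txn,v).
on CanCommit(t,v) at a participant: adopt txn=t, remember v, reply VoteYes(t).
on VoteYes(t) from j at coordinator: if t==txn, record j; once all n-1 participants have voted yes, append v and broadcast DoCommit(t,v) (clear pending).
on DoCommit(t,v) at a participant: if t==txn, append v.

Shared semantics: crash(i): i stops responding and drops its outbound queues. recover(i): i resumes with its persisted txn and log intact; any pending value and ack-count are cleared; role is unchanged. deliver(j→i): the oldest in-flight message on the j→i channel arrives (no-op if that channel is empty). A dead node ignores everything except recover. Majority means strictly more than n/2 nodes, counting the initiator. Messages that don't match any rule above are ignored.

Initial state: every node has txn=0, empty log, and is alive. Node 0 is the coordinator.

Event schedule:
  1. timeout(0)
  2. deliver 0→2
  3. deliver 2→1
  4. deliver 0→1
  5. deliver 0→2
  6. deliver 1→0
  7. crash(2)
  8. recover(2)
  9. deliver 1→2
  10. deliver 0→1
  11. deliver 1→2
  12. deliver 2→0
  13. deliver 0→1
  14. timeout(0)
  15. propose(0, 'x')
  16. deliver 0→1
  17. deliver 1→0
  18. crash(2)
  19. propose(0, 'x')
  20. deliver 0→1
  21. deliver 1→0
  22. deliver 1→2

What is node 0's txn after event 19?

4

[1] timeout(0) → N0(coor t1 [-])
[2] deliver 0→2 → N2(part t1 [-])
[3] deliver 2→1 → ∅
[4] deliver 0→1 → N1(part t1 [-])
[5] deliver 0→2 → ∅
[6] deliver 1→0 → ∅
[7] crash(2) → N2(✗part t1 [-])
[8] recover(2) → N2(part t1 [-])
[9] deliver 1→2 → ∅
[10] deliver 0→1 → ∅
[11] deliver 1→2 → ∅
[12] deliver 2→0 → ∅
[13] deliver 0→1 → ∅
[14] timeout(0) → N0(coor t2 [-])
[15] propose(0,'x') → N0(coor t3 [-])
[16] deliver 0→1 → N1(part t2 [-])
[17] deliver 1→0 → ∅
[18] crash(2) → N2(✗part t1 [-])
[19] propose(0,'x') → N0(coor t4 [-])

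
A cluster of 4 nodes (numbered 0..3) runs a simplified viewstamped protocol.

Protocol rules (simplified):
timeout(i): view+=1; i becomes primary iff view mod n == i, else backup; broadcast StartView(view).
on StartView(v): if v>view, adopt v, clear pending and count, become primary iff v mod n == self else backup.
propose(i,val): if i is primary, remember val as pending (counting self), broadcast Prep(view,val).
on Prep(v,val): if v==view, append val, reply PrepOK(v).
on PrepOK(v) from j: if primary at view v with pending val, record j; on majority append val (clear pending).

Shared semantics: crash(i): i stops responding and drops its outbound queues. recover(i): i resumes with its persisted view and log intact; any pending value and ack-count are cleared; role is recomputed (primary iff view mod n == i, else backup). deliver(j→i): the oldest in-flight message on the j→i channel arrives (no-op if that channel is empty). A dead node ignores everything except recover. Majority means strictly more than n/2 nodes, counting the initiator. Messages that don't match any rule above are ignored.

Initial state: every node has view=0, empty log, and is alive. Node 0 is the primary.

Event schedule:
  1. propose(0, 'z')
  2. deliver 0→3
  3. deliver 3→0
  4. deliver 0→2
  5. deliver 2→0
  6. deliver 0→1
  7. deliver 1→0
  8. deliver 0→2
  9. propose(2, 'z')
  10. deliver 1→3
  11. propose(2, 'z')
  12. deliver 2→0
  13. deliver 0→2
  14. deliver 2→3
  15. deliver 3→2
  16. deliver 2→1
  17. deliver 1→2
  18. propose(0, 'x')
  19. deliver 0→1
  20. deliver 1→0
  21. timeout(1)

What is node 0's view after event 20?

0

step 1 propose(0,'z'): —
step 2 deliver 0→3: 3={back,v=0,log=z}
step 3 deliver 3→0: —
step 4 deliver 0→2: 2={back,v=0,log=z}
step 5 deliver 2→0: 0={prim,v=0,log=z}
step 6 deliver 0→1: 1={back,v=0,log=z}
step 7 deliver 1→0: —
step 8 deliver 0→2: —
step 9 propose(2,'z'): —
step 10 deliver 1→3: —
step 11 propose(2,'z'): —
step 12 deliver 2→0: —
step 13 deliver 0→2: —
step 14 deliver 2→3: —
step 15 deliver 3→2: —
step 16 deliver 2→1: —
step 17 deliver 1→2: —
step 18 propose(0,'x'): —
step 19 deliver 0→1: 1={back,v=0,log=z,x}
step 20 deliver 1→0: —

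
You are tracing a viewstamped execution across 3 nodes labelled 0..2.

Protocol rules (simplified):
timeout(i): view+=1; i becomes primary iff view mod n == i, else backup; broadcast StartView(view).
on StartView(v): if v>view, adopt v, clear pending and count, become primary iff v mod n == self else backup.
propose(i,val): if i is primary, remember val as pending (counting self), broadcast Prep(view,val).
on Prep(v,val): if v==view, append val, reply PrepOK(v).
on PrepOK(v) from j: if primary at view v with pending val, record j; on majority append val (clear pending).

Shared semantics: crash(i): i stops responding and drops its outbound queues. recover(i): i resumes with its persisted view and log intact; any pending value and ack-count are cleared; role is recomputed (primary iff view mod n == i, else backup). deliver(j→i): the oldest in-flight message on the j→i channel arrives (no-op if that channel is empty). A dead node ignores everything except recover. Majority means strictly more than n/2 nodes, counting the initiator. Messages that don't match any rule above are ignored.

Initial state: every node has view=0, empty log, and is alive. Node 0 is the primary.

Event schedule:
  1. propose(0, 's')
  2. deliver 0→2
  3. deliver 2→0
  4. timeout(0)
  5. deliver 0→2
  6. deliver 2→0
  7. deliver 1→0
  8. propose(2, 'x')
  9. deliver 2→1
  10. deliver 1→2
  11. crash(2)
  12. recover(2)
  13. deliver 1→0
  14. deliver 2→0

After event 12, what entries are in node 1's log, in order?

empty

[1] propose(0,'s') → ∅
[2] deliver 0→2 → N2(back v0 [s])
[3] deliver 2→0 → N0(prim v0 [s])
[4] timeout(0) → N0(back v1 [s])
[5] deliver 0→2 → N2(back v1 [s])
[6] deliver 2→0 → ∅
[7] deliver 1→0 → ∅
[8] propose(2,'x') → ∅
[9] deliver 2→1 → ∅
[10] deliver 1→2 → ∅
[11] crash(2) → N2(✗back v1 [s])
[12] recover(2) → N2(back v1 [s])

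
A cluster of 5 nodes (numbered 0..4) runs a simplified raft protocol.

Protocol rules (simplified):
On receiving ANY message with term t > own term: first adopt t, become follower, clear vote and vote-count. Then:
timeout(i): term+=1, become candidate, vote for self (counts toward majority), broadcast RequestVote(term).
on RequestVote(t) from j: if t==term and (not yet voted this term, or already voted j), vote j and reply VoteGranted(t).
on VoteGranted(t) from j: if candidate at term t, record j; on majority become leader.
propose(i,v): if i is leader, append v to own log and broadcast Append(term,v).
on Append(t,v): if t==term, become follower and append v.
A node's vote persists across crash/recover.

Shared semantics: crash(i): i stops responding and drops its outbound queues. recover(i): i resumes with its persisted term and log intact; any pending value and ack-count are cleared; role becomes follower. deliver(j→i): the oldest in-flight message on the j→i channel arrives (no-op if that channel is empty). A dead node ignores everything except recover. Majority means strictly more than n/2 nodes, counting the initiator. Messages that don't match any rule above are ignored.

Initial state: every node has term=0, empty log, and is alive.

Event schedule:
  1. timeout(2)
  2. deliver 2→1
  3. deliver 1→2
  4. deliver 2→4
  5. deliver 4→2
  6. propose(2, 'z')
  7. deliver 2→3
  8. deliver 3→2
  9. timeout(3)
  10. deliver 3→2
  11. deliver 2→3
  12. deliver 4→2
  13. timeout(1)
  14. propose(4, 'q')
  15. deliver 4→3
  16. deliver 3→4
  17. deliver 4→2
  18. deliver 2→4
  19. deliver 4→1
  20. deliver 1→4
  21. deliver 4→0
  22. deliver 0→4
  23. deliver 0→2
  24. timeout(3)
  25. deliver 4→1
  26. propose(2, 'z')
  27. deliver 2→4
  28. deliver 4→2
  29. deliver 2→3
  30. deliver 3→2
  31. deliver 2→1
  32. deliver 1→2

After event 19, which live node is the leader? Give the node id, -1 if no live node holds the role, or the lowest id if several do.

-1

1. timeout(2):  <2:cand t1 ->
2. deliver 2→1:  <1:foll t1 ->
3. deliver 1→2:  nop
4. deliver 2→4:  <4:foll t1 ->
5. deliver 4→2:  <2:lead t1 ->
6. propose(2,'z'):  <2:lead t1 z>
7. deliver 2→3:  <3:foll t1 ->
8. deliver 3→2:  nop
9. timeout(3):  <3:cand t2 ->
10. deliver 3→2:  <2:foll t2 z>
11. deliver 2→3:  nop
12. deliver 4→2:  nop
13. timeout(1):  <1:cand t2 ->
14. propose(4,'q'):  nop
15. deliver 4→3:  nop
16. deliver 3→4:  <4:foll t2 ->
17. deliver 4→2:  nop
18. deliver 2→4:  nop
19. deliver 4→1:  nop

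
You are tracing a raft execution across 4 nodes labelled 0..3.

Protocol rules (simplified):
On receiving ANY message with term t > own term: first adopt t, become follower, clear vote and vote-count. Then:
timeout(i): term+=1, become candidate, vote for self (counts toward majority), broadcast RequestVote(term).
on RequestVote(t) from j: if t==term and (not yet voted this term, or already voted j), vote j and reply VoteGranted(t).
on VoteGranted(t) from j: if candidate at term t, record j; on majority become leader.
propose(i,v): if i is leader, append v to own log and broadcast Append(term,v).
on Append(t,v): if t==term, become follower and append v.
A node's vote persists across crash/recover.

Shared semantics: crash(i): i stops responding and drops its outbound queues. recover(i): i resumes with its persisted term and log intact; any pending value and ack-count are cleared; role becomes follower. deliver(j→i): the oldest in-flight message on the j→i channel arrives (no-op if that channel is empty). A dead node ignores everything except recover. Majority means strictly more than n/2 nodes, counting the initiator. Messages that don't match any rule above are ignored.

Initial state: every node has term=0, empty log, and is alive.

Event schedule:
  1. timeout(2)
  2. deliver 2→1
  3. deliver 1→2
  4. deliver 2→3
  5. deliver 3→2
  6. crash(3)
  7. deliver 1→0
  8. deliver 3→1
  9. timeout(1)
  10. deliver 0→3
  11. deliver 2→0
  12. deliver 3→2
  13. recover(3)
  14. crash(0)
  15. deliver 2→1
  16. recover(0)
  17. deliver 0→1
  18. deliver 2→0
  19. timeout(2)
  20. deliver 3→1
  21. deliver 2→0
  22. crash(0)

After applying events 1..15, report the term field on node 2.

1. timeout(2):  <2:cand t1 ->
2. deliver 2→1:  <1:foll t1 ->
3. deliver 1→2:  nop
4. deliver 2→3:  <3:foll t1 ->
5. deliver 3→2:  <2:lead t1 ->
6. crash(3):  <3:✗foll t1 ->
7. deliver 1→0:  nop
8. deliver 3→1:  nop
9. timeout(1):  <1:cand t2 ->
10. deliver 0→3:  nop
11. deliver 2→0:  <0:foll t1 ->
12. deliver 3→2:  nop
13. recover(3):  <3:foll t1 ->
14. crash(0):  <0:✗foll t1 ->
15. deliver 2→1:  nop

1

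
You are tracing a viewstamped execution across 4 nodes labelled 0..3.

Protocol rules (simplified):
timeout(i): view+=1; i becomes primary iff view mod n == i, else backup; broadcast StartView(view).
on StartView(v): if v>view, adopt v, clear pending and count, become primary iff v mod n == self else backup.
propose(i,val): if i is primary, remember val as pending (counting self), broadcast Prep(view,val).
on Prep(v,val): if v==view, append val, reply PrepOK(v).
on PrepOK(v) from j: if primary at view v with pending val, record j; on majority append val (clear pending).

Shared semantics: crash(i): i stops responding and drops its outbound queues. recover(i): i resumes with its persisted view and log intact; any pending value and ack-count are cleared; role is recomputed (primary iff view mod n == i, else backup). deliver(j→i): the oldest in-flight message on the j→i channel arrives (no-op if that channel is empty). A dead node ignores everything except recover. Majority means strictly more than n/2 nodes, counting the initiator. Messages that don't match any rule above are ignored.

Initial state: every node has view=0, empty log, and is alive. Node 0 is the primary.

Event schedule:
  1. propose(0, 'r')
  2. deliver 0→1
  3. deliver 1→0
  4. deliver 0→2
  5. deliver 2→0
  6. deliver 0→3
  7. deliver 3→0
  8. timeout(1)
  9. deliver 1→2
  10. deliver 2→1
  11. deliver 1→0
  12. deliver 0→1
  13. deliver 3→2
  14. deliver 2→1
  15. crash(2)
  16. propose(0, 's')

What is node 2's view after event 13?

step 1 propose(0,'r'): —
step 2 deliver 0→1: 1={back,v=0,log=r}
step 3 deliver 1→0: —
step 4 deliver 0→2: 2={back,v=0,log=r}
step 5 deliver 2→0: 0={prim,v=0,log=r}
step 6 deliver 0→3: 3={back,v=0,log=r}
step 7 deliver 3→0: —
step 8 timeout(1): 1={prim,v=1,log=r}
step 9 deliver 1→2: 2={back,v=1,log=r}
step 10 deliver 2→1: —
step 11 deliver 1→0: 0={back,v=1,log=r}
step 12 deliver 0→1: —
step 13 deliver 3→2: —

1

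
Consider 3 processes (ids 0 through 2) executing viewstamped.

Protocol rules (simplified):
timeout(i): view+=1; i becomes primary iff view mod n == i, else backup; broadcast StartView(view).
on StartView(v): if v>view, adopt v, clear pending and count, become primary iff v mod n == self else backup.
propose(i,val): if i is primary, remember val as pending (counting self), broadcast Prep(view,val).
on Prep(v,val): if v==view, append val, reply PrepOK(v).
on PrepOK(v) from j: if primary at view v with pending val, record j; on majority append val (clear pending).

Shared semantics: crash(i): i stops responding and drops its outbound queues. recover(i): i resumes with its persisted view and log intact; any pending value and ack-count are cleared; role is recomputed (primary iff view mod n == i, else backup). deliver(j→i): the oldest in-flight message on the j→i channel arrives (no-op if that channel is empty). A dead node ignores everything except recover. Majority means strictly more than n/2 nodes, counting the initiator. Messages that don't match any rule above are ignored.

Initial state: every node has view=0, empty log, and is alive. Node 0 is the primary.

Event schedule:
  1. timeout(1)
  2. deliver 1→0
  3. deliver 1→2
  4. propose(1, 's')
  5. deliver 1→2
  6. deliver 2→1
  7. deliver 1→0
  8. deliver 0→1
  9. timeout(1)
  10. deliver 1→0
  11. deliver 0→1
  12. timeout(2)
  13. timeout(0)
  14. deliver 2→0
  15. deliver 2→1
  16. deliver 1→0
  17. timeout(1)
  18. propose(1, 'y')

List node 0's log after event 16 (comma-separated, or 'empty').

step 1 timeout(1): 1={prim,v=1,log=-}
step 2 deliver 1→0: 0={back,v=1,log=-}
step 3 deliver 1→2: 2={back,v=1,log=-}
step 4 propose(1,'s'): —
step 5 deliver 1→2: 2={back,v=1,log=s}
step 6 deliver 2→1: 1={prim,v=1,log=s}
step 7 deliver 1→0: 0={back,v=1,log=s}
step 8 deliver 0→1: —
step 9 timeout(1): 1={back,v=2,log=s}
step 10 deliver 1→0: 0={back,v=2,log=s}
step 11 deliver 0→1: —
step 12 timeout(2): 2={prim,v=2,log=s}
step 13 timeout(0): 0={prim,v=3,log=s}
step 14 deliver 2→0: —
step 15 deliver 2→1: —
step 16 deliver 1→0: —

s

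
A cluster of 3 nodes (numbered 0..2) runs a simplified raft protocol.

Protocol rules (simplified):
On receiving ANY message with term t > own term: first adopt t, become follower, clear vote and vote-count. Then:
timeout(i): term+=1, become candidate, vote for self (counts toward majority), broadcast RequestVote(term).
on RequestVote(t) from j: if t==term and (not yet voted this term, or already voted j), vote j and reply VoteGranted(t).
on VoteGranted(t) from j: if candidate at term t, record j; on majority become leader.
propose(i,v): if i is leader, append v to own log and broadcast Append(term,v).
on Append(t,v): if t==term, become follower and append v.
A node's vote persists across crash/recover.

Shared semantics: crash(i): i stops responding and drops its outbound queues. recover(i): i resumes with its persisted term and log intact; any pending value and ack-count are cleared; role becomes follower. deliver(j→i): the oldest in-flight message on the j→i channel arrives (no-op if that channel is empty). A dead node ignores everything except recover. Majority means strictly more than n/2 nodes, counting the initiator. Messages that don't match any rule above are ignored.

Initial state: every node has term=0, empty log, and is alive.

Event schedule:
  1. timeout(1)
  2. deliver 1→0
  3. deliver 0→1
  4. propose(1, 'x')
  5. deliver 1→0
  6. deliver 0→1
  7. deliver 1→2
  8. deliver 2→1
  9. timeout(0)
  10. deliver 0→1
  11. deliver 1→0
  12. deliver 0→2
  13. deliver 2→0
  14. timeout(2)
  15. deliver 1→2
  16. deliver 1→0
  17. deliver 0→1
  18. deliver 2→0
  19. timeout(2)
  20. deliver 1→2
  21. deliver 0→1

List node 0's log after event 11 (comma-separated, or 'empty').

1. timeout(1):  <1:cand t1 ->
2. deliver 1→0:  <0:foll t1 ->
3. deliver 0→1:  <1:lead t1 ->
4. propose(1,'x'):  <1:lead t1 x>
5. deliver 1→0:  <0:foll t1 x>
6. deliver 0→1:  nop
7. deliver 1→2:  <2:foll t1 ->
8. deliver 2→1:  nop
9. timeout(0):  <0:cand t2 x>
10. deliver 0→1:  <1:foll t2 x>
11. deliver 1→0:  <0:lead t2 x>

x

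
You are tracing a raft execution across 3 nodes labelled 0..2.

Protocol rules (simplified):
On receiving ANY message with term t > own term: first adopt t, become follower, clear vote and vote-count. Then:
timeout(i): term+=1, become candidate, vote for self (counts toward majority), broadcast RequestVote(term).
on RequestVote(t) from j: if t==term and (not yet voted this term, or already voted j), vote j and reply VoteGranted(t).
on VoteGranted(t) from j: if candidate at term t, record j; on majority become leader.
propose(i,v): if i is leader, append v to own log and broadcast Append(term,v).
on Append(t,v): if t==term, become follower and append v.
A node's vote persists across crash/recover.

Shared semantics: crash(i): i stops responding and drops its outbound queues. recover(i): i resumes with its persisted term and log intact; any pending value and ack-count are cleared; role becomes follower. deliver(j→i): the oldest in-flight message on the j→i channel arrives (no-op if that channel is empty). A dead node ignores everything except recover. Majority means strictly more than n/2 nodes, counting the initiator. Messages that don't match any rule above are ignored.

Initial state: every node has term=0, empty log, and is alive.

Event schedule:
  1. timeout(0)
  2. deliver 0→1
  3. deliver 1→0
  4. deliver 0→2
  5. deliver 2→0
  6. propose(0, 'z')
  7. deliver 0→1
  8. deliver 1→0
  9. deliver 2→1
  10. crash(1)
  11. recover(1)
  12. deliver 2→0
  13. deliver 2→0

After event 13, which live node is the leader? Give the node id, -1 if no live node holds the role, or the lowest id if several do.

0

[1] timeout(0) → N0(cand t1 [-])
[2] deliver 0→1 → N1(foll t1 [-])
[3] deliver 1→0 → N0(lead t1 [-])
[4] deliver 0→2 → N2(foll t1 [-])
[5] deliver 2→0 → ∅
[6] propose(0,'z') → N0(lead t1 [z])
[7] deliver 0→1 → N1(foll t1 [z])
[8] deliver 1→0 → ∅
[9] deliver 2→1 → ∅
[10] crash(1) → N1(✗foll t1 [z])
[11] recover(1) → N1(foll t1 [z])
[12] deliver 2→0 → ∅
[13] deliver 2→0 → ∅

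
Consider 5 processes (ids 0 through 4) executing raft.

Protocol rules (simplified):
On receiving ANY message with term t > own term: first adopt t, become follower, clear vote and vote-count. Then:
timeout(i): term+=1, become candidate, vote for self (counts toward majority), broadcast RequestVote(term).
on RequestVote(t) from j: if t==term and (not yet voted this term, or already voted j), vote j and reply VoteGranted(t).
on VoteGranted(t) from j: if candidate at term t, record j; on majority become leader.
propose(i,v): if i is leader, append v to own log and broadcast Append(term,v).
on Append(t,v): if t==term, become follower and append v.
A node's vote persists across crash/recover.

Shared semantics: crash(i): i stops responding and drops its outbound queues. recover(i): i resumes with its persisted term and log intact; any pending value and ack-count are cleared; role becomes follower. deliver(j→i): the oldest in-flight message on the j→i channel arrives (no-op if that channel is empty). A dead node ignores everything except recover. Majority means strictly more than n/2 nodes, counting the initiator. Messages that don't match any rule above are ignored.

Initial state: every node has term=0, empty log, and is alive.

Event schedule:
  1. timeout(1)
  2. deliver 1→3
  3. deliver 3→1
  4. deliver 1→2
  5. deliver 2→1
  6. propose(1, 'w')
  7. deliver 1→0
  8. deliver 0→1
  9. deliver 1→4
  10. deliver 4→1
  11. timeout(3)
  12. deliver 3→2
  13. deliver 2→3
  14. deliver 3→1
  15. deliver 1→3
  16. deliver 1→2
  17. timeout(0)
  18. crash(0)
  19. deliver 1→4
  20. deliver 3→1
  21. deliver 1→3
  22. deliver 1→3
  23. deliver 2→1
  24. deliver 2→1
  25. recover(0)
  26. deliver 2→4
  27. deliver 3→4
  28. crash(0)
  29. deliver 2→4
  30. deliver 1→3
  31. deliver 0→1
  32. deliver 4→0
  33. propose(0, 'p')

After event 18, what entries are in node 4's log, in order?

1. timeout(1):  <1:cand t1 ->
2. deliver 1→3:  <3:foll t1 ->
3. deliver 3→1:  nop
4. deliver 1→2:  <2:foll t1 ->
5. deliver 2→1:  <1:lead t1 ->
6. propose(1,'w'):  <1:lead t1 w>
7. deliver 1→0:  <0:foll t1 ->
8. deliver 0→1:  nop
9. deliver 1→4:  <4:foll t1 ->
10. deliver 4→1:  nop
11. timeout(3):  <3:cand t2 ->
12. deliver 3→2:  <2:foll t2 ->
13. deliver 2→3:  nop
14. deliver 3→1:  <1:foll t2 w>
15. deliver 1→3:  nop
16. deliver 1→2:  nop
17. timeout(0):  <0:cand t2 ->
18. crash(0):  <0:✗cand t2 ->

empty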